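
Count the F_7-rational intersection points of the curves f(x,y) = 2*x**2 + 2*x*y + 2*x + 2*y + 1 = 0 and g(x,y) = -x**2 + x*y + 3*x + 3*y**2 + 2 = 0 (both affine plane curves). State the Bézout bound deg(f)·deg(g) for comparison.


Common zeros: {(1, 4)}; count = 1; Bézout bound = 4.

deg(f) = 2, deg(g) = 2, so Bézout bound = 4.
Scan x ∈ F_7. For each x, list the y ∈ F_7 with f(x, y) ≡ 0 and those with g(x, y) ≡ 0 (mod 7); the common zeros in that column are the intersection.
  x = 0: f ≡ 0 at y ∈ {3}; g ≡ 0 at y ∈ {2, 5}; common: ∅.
  x = 1: f ≡ 0 at y ∈ {4}; g ≡ 0 at y ∈ {4, 5}; common: {4}.
  x = 2: f ≡ 0 at y ∈ {6}; g ≡ 0 at y ∈ ∅; common: ∅.
  x = 3: f ≡ 0 at y ∈ {3}; g ≡ 0 at y ∈ ∅; common: ∅.
  x = 4: f ≡ 0 at y ∈ {5}; g ≡ 0 at y ∈ ∅; common: ∅.
  x = 5: f ≡ 0 at y ∈ {6}; g ≡ 0 at y ∈ {1, 2}; common: ∅.
  x = 6: f ≡ 0 at y ∈ ∅; g ≡ 0 at y ∈ {1, 4}; common: ∅.
Collecting: common zeros = {(1, 4)}, so the count is 1.
Comparison with the Bézout bound: 1 ≤ 4 = deg(f)·deg(g), as expected for curves with no common component (the affine F_7-count falls short of the bound because intersections may lie at infinity, over extension fields, or carry multiplicity).


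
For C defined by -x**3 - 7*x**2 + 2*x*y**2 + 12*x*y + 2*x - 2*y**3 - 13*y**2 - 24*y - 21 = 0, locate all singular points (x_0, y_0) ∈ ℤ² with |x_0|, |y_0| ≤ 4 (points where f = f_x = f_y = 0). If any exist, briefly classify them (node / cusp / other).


Singular points: {(-2, -3)}; classification: node.

Compute partial derivatives:
  f_x = -3*x**2 - 14*x + 2*y**2 + 12*y + 2.
  f_y = 4*x*y + 12*x - 6*y**2 - 26*y - 24.
Scan x_0 ∈ {−4, ..., 4}. For each x_0, f_y(x_0, y) is a polynomial in y; find its integer roots y ∈ {−4, ..., 4}, then test f_x and f at those candidates.
  x = -4: f_y(-4, y) = -6*y**2 - 42*y - 72; vanishes at y ∈ {-4, -3}. (-4, -4): f_x = -6 ≠ 0; (-4, -3): f_x = -8 ≠ 0.
  x = -3: f_y(-3, y) = -6*y**2 - 38*y - 60; vanishes at y ∈ {-3}. (-3, -3): f_x = -1 ≠ 0.
  x = -2: f_y(-2, y) = -6*y**2 - 34*y - 48; vanishes at y ∈ {-3}. (-2, -3): f_x = 0, f = 0 — SINGULAR.
  x = -1: f_y(-1, y) = -6*y**2 - 30*y - 36; vanishes at y ∈ {-3, -2}. (-1, -3): f_x = -5 ≠ 0; (-1, -2): f_x = -3 ≠ 0.
  x = 0: f_y(0, y) = -6*y**2 - 26*y - 24; vanishes at y ∈ {-3}. (0, -3): f_x = -16 ≠ 0.
  x = 1: f_y(1, y) = -6*y**2 - 22*y - 12; vanishes at y ∈ {-3}. (1, -3): f_x = -33 ≠ 0.
  x = 2: f_y(2, y) = -6*y**2 - 18*y; vanishes at y ∈ {-3, 0}. (2, -3): f_x = -56 ≠ 0; (2, 0): f_x = -38 ≠ 0.
  x = 3: f_y(3, y) = -6*y**2 - 14*y + 12; vanishes at y ∈ {-3}. (3, -3): f_x = -85 ≠ 0.
  x = 4: f_y(4, y) = -6*y**2 - 10*y + 24; vanishes at y ∈ {-3}. (4, -3): f_x = -120 ≠ 0.
Only singular point on the grid: (-2, -3).
Classify: substitute x = -2 + u, y = -3 + v and expand: f = -u**3 - u**2 + 2*u*v**2 - 2*v**3 + v**2.
No constant or linear terms (consistent with a singular point). Quadratic part: -u**2 + v**2. Cubic part: -u**3 + 2*u*v**2 - 2*v**3.
The quadratic part v**2 - u**2 = (v − u)(v + u) splits into two distinct linear factors, so there are two distinct tangent lines y − -3 = ±(x − -2) — this is a node (ordinary double point).
Classification: node.


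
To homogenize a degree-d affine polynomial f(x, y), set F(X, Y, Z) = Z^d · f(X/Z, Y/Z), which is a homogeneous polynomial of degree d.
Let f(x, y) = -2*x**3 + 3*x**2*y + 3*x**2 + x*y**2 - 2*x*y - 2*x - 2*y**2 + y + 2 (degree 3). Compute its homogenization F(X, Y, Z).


F(X, Y, Z) = -2*X**3 + 3*X**2*Y + 3*X**2*Z + X*Y**2 - 2*X*Y*Z - 2*X*Z**2 - 2*Y**2*Z + Y*Z**2 + 2*Z**3

deg(f) = 3.
Substitute x = X/Z, y = Y/Z into f, then multiply by Z^3.
  monomial -2·x^3·y^0 ↦ -2·X^3·Y^0·Z^0.
  monomial 3·x^2·y^1 ↦ 3·X^2·Y^1·Z^0.
  monomial 3·x^2·y^0 ↦ 3·X^2·Y^0·Z^1.
  monomial 1·x^1·y^2 ↦ 1·X^1·Y^2·Z^0.
  monomial -2·x^1·y^1 ↦ -2·X^1·Y^1·Z^1.
  monomial -2·x^1·y^0 ↦ -2·X^1·Y^0·Z^2.
  monomial -2·x^0·y^2 ↦ -2·X^0·Y^2·Z^1.
  monomial 1·x^0·y^1 ↦ 1·X^0·Y^1·Z^2.
  monomial 2·x^0·y^0 ↦ 2·X^0·Y^0·Z^3.
Collecting: F(X, Y, Z) = -2*X**3 + 3*X**2*Y + 3*X**2*Z + X*Y**2 - 2*X*Y*Z - 2*X*Z**2 - 2*Y**2*Z + Y*Z**2 + 2*Z**3.


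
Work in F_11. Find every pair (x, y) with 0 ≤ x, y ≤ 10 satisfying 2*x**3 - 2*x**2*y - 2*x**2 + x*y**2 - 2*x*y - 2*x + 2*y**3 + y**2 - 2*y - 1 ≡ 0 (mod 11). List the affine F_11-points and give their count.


Affine F_11-points: {(0, 1), (0, 5), (0, 10), (4, 10), (5, 4), (7, 10), (8, 6), (9, 8)}; count = 8.

For each of the 121 pairs (x, y) ∈ F_11², evaluate f(x, y) mod 11. Record the zeros.
  x = 0: [0↦10, 1↦0, 2↦4, 3↦1, 4↦3, 5↦0, 6↦4, 7↦5, 8↦4, 9↦2, 10↦0]  zeros at y ∈ {1, 5, 10}
  x = 1: [0↦8, 1↦6, 2↦9, 3↦7, 4↦1, 5↦3, 6↦3, 7↦2, 8↦1, 9↦1, 10↦3]  zeros at y ∈ ∅
  x = 2: [0↦3, 1↦5, 2↦3, 3↦9, 4↦2, 5↦5, 6↦8, 7↦1, 8↦7, 9↦5, 10↦7]  zeros at y ∈ ∅
  x = 3: [0↦7, 1↦9, 2↦9, 3↦8, 4↦7, 5↦7, 6↦9, 7↦3, 8↦1, 9↦4, 10↦2]  zeros at y ∈ ∅
  x = 4: [0↦10, 1↦8, 2↦6, 3↦5, 4↦6, 5↦10, 6↦7, 7↦9, 8↦6, 9↦10, 10↦0]  zeros at y ∈ {10}
  x = 5: [0↦2, 1↦3, 2↦6, 3↦1, 4↦0, 5↦4, 6↦3, 7↦9, 8↦1, 9↦2, 10↦2]  zeros at y ∈ {4}
  x = 6: [0↦6, 1↦6, 2↦10, 3↦8, 4↦1, 5↦1, 6↦9, 7↦4, 8↦9, 9↦3, 10↦9]  zeros at y ∈ ∅
  x = 7: [0↦1, 1↦7, 2↦8, 3↦5, 4↦10, 5↦2, 6↦4, 7↦6, 8↦9, 9↦3, 10↦0]  zeros at y ∈ {10}
  x = 8: [0↦10, 1↦7, 2↦1, 3↦4, 4↦6, 5↦8, 6↦0, 7↦5, 8↦2, 9↦3, 10↦9]  zeros at y ∈ {6}
  x = 9: [0↦1, 1↦7, 2↦1, 3↦6, 4↦1, 5↦9, 6↦9, 7↦2, 8↦0, 9↦4, 10↦4]  zeros at y ∈ {8}
  x = 10: [0↦8, 1↦8, 2↦9, 3↦1, 4↦7, 5↦6, 6↦10, 7↦9, 8↦4, 9↦7, 10↦8]  zeros at y ∈ ∅
Collecting zeros: affine points = {(0, 1), (0, 5), (0, 10), (4, 10), (5, 4), (7, 10), (8, 6), (9, 8)}.
Total count |C(F_11)_aff| = 8.


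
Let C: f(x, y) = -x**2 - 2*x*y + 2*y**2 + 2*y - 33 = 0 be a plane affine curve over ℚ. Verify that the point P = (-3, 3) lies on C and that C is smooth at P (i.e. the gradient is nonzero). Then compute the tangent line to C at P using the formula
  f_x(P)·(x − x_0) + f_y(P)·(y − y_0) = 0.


Tangent line at P: 20*y - 60 = 0.

Step 1: f(-3, 3) = 0, so P lies on C.
Step 2: partial derivatives
  f_x(x, y) = -2*x - 2*y, f_y(x, y) = -2*x + 4*y + 2.
  f_x(P) = 0, f_y(P) = 20 (gradient nonzero, so P is smooth).
Step 3: tangent line at P: 0·(x − -3) + 20·(y − 3) = 0.
Expanding: 20*y - 60 = 0.


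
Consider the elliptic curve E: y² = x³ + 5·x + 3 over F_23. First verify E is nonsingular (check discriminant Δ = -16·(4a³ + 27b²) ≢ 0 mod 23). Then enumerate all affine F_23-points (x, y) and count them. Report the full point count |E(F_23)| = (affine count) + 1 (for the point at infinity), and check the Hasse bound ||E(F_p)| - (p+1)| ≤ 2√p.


Affine points = {(0, 7), (0, 16), (1, 3), (1, 20), (4, 8), (4, 15), (7, 6), (7, 17), (8, 7), (8, 16), (9, 8), (9, 15), (10, 8), (10, 15), (11, 3), (11, 20), (15, 7), (15, 16), (16, 4), (16, 19), (21, 10), (21, 13)}; affine count = 22; |E(F_23)| = 23.

Discriminant check: Δ ∝ 4a³ + 27b² = 4·5³ + 27·3² = 4·125 + 27·9 ≡ 7 (mod 23). Nonzero ⇒ E is nonsingular.
For each x ∈ F_23, compute rhs = x³ + 5·x + 3 mod 23, then count y ∈ F_23 with y² ≡ rhs.
  x = 0: rhs = 3, matching y values: 7, 16 (2 points).
  x = 1: rhs = 9, matching y values: 3, 20 (2 points).
  x = 2: rhs = 21, matching y values: none (0 points).
  x = 3: rhs = 22, matching y values: none (0 points).
  x = 4: rhs = 18, matching y values: 8, 15 (2 points).
  x = 5: rhs = 15, matching y values: none (0 points).
  x = 6: rhs = 19, matching y values: none (0 points).
  x = 7: rhs = 13, matching y values: 6, 17 (2 points).
  x = 8: rhs = 3, matching y values: 7, 16 (2 points).
  x = 9: rhs = 18, matching y values: 8, 15 (2 points).
  x = 10: rhs = 18, matching y values: 8, 15 (2 points).
  x = 11: rhs = 9, matching y values: 3, 20 (2 points).
  x = 12: rhs = 20, matching y values: none (0 points).
  x = 13: rhs = 11, matching y values: none (0 points).
  x = 14: rhs = 11, matching y values: none (0 points).
  x = 15: rhs = 3, matching y values: 7, 16 (2 points).
  x = 16: rhs = 16, matching y values: 4, 19 (2 points).
  x = 17: rhs = 10, matching y values: none (0 points).
  x = 18: rhs = 14, matching y values: none (0 points).
  x = 19: rhs = 11, matching y values: none (0 points).
  x = 20: rhs = 7, matching y values: none (0 points).
  x = 21: rhs = 8, matching y values: 10, 13 (2 points).
  x = 22: rhs = 20, matching y values: none (0 points).
Total affine count: 22.
Full point count |E(F_23)| = 22 + 1 = 23.
Hasse bound: |23 − (23+1)| = |-1| = 1 ≤ 2√23 ≈ 9.5917 ✓.


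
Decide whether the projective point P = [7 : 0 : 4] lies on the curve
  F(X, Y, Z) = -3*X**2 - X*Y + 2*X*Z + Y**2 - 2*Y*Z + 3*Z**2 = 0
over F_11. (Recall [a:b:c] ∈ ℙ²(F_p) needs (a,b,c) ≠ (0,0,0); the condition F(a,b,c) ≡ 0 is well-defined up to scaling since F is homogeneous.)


F(7,0,4) ≡ 1 (mod 11); P is NOT on the curve.

Evaluate F(7, 0, 4) term-by-term (mod 11).
  -3*X**2 ↦ -3·49·1·1 = -147
  -X*Y ↦ -1·7·0·1 = 0
  2*X*Z ↦ 2·7·1·4 = 56
  Y**2 ↦ 1·1·0·1 = 0
  -2*Y*Z ↦ -2·1·0·4 = 0
  3*Z**2 ↦ 3·1·1·16 = 48
Sum: F(7, 0, 4) = (-147) + (0) + (56) + (0) + (0) + (48) = -43.
Reducing mod 11: -43 ≡ 1 (mod 11).
Since F(a, b, c) ≡ 1 ≠ 0 (mod 11), P does NOT lie on the curve.


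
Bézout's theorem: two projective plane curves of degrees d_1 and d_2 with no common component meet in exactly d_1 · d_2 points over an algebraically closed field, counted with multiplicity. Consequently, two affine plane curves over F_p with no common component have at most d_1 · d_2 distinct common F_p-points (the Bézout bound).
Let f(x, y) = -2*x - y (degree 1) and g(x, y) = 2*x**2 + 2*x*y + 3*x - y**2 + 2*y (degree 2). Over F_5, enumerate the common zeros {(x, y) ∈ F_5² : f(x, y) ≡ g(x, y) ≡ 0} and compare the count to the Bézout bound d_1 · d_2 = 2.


Common zeros: {(0, 0), (4, 2)}; count = 2; Bézout bound = 2.

deg(f) = 1, deg(g) = 2, so Bézout bound = 2.
Scan x ∈ F_5. For each x, list the y ∈ F_5 with f(x, y) ≡ 0 and those with g(x, y) ≡ 0 (mod 5); the common zeros in that column are the intersection.
  x = 0: f ≡ 0 at y ∈ {0}; g ≡ 0 at y ∈ {0, 2}; common: {0}.
  x = 1: f ≡ 0 at y ∈ {3}; g ≡ 0 at y ∈ {0, 4}; common: ∅.
  x = 2: f ≡ 0 at y ∈ {1}; g ≡ 0 at y ∈ ∅; common: ∅.
  x = 3: f ≡ 0 at y ∈ {4}; g ≡ 0 at y ∈ ∅; common: ∅.
  x = 4: f ≡ 0 at y ∈ {2}; g ≡ 0 at y ∈ {2, 3}; common: {2}.
Collecting: common zeros = {(0, 0), (4, 2)}, so the count is 2.
Comparison with the Bézout bound: 2 ≤ 2 = deg(f)·deg(g), as expected for curves with no common component (the bound is attained).


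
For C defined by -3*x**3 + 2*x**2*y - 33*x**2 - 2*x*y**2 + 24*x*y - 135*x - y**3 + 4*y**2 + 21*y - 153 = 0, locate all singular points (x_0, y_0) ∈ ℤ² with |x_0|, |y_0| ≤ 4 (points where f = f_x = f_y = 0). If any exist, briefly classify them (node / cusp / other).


Singular points: {(-3, 3)}; classification: cusp.

Compute partial derivatives:
  f_x = -9*x**2 + 4*x*y - 66*x - 2*y**2 + 24*y - 135.
  f_y = 2*x**2 - 4*x*y + 24*x - 3*y**2 + 8*y + 21.
Scan x_0 ∈ {−4, ..., 4}. For each x_0, f_y(x_0, y) is a polynomial in y; find its integer roots y ∈ {−4, ..., 4}, then test f_x and f at those candidates.
  x = -4: f_y(-4, y) = -3*y**2 + 24*y - 43; no integer root y with |y| ≤ 4.
  x = -3: f_y(-3, y) = -3*y**2 + 20*y - 33; vanishes at y ∈ {3}. (-3, 3): f_x = 0, f = 0 — SINGULAR.
  x = -2: f_y(-2, y) = -3*y**2 + 16*y - 19; no integer root y with |y| ≤ 4.
  x = -1: f_y(-1, y) = -3*y**2 + 12*y - 1; no integer root y with |y| ≤ 4.
  x = 0: f_y(0, y) = -3*y**2 + 8*y + 21; no integer root y with |y| ≤ 4.
  x = 1: f_y(1, y) = -3*y**2 + 4*y + 47; no integer root y with |y| ≤ 4.
  x = 2: f_y(2, y) = 77 - 3*y**2; no integer root y with |y| ≤ 4.
  x = 3: f_y(3, y) = -3*y**2 - 4*y + 111; no integer root y with |y| ≤ 4.
  x = 4: f_y(4, y) = -3*y**2 - 8*y + 149; no integer root y with |y| ≤ 4.
Only singular point on the grid: (-3, 3).
Classify: substitute x = -3 + u, y = 3 + v and expand: f = -3*u**3 + 2*u**2*v - 2*u*v**2 - v**3 + v**2.
No constant or linear terms (consistent with a singular point). Quadratic part: v**2. Cubic part: -3*u**3 + 2*u**2*v - 2*u*v**2 - v**3.
The quadratic part v**2 is a perfect square, so there is a single (double) tangent line v = 0, i.e. y = 3. Restricting the cubic part to that line (v = 0) leaves -3*u**3 ≠ 0, so f is not divisible by v and the branch is v² ≈ 3*u**3 to lowest order — this is a cusp.
Classification: cusp.


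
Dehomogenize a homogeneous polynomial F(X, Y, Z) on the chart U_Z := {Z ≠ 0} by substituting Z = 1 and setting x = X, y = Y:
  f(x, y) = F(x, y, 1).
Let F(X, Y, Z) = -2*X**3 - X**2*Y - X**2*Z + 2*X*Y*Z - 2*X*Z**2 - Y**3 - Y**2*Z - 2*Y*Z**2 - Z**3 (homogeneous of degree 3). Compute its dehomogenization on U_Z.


f(x, y) = -2*x**3 - x**2*y - x**2 + 2*x*y - 2*x - y**3 - y**2 - 2*y - 1

On U_Z we set Z = 1. Each monomial c·X^i·Y^j·Z^k in F becomes c·x^i·y^j·1^k = c·x^i·y^j.
Substituting Z = 1: F(X, Y, 1) = -2*x**3 - x**2*y - x**2 + 2*x*y - 2*x - y**3 - y**2 - 2*y - 1.
Note: deg(f) ≤ deg(F) = 3; strict inequality happens when F is divisible by Z (lost terms).


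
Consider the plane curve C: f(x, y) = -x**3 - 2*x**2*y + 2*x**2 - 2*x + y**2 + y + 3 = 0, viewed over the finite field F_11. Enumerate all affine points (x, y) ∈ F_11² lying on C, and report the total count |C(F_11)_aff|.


Affine F_11-points: {(0, 5), (1, 5), (1, 7), (2, 2), (2, 5), (4, 3), (4, 6), (5, 2), (5, 3), (7, 1), (7, 8), (9, 3), (9, 4)}; count = 13.

For each of the 121 pairs (x, y) ∈ F_11², evaluate f(x, y) mod 11. Record the zeros.
  x = 0: [0↦3, 1↦5, 2↦9, 3↦4, 4↦1, 5↦0, 6↦1, 7↦4, 8↦9, 9↦5, 10↦3]  zeros at y ∈ {5}
  x = 1: [0↦2, 1↦2, 2↦4, 3↦8, 4↦3, 5↦0, 6↦10, 7↦0, 8↦3, 9↦8, 10↦4]  zeros at y ∈ {5, 7}
  x = 2: [0↦10, 1↦4, 2↦0, 3↦9, 4↦9, 5↦0, 6↦4, 7↦10, 8↦7, 9↦6, 10↦7]  zeros at y ∈ {2, 5}
  x = 3: [0↦10, 1↦5, 2↦2, 3↦1, 4↦2, 5↦5, 6↦10, 7↦6, 8↦4, 9↦4, 10↦6]  zeros at y ∈ ∅
  x = 4: [0↦7, 1↦10, 2↦4, 3↦0, 4↦9, 5↦9, 6↦0, 7↦4, 8↦10, 9↦7, 10↦6]  zeros at y ∈ {3, 6}
  x = 5: [0↦6, 1↦2, 2↦0, 3↦0, 4↦2, 5↦6, 6↦1, 7↦9, 8↦8, 9↦9, 10↦1]  zeros at y ∈ {2, 3}
  x = 6: [0↦1, 1↦8, 2↦6, 3↦6, 4↦8, 5↦1, 6↦7, 7↦4, 8↦3, 9↦4, 10↦7]  zeros at y ∈ ∅
  x = 7: [0↦8, 1↦0, 2↦5, 3↦1, 4↦10, 5↦10, 6↦1, 7↦5, 8↦0, 9↦8, 10↦7]  zeros at y ∈ {1, 8}
  x = 8: [0↦10, 1↦5, 2↦2, 3↦1, 4↦2, 5↦5, 6↦10, 7↦6, 8↦4, 9↦4, 10↦6]  zeros at y ∈ ∅
  x = 9: [0↦1, 1↦6, 2↦2, 3↦0, 4↦0, 5↦2, 6↦6, 7↦1, 8↦9, 9↦8, 10↦9]  zeros at y ∈ {3, 4}
  x = 10: [0↦8, 1↦8, 2↦10, 3↦3, 4↦9, 5↦6, 6↦5, 7↦6, 8↦9, 9↦3, 10↦10]  zeros at y ∈ ∅
Collecting zeros: affine points = {(0, 5), (1, 5), (1, 7), (2, 2), (2, 5), (4, 3), (4, 6), (5, 2), (5, 3), (7, 1), (7, 8), (9, 3), (9, 4)}.
Total count |C(F_11)_aff| = 13.


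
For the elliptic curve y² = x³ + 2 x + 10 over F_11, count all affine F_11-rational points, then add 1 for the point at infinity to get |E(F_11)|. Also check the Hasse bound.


Affine points = {(2, 0), (4, 4), (4, 7), (7, 2), (7, 9), (9, 3), (9, 8)}; affine count = 7; |E(F_11)| = 8.

Discriminant check: Δ ∝ 4a³ + 27b² = 4·2³ + 27·10² = 4·8 + 27·100 ≡ 4 (mod 11). Nonzero ⇒ E is nonsingular.
For each x ∈ F_11, compute rhs = x³ + 2·x + 10 mod 11, then count y ∈ F_11 with y² ≡ rhs.
  x = 0: rhs = 10, matching y values: none (0 points).
  x = 1: rhs = 2, matching y values: none (0 points).
  x = 2: rhs = 0, matching y values: 0 (1 points).
  x = 3: rhs = 10, matching y values: none (0 points).
  x = 4: rhs = 5, matching y values: 4, 7 (2 points).
  x = 5: rhs = 2, matching y values: none (0 points).
  x = 6: rhs = 7, matching y values: none (0 points).
  x = 7: rhs = 4, matching y values: 2, 9 (2 points).
  x = 8: rhs = 10, matching y values: none (0 points).
  x = 9: rhs = 9, matching y values: 3, 8 (2 points).
  x = 10: rhs = 7, matching y values: none (0 points).
Total affine count: 7.
Full point count |E(F_11)| = 7 + 1 = 8.
Hasse bound: |8 − (11+1)| = |-4| = 4 ≤ 2√11 ≈ 6.6332 ✓.


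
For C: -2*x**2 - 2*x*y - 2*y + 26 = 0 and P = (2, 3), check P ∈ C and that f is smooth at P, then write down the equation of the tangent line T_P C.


Tangent line at P: -14*x - 6*y + 46 = 0.

Step 1: f(2, 3) = 0, so P lies on C.
Step 2: partial derivatives
  f_x(x, y) = -4*x - 2*y, f_y(x, y) = -2*x - 2.
  f_x(P) = -14, f_y(P) = -6 (gradient nonzero, so P is smooth).
Step 3: tangent line at P: -14·(x − 2) + -6·(y − 3) = 0.
Expanding: -14*x - 6*y + 46 = 0.


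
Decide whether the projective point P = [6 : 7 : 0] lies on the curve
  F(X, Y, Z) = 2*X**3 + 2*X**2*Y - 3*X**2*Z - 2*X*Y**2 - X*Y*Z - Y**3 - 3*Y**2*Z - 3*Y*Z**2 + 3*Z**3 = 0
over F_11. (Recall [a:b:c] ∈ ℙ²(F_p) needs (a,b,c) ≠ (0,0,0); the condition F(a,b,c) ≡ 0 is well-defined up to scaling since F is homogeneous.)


F(6,7,0) ≡ 5 (mod 11); P is NOT on the curve.

Evaluate F(6, 7, 0) term-by-term (mod 11).
  2*X**3 ↦ 2·216·1·1 = 432
  2*X**2*Y ↦ 2·36·7·1 = 504
  -3*X**2*Z ↦ -3·36·1·0 = 0
  -2*X*Y**2 ↦ -2·6·49·1 = -588
  -X*Y*Z ↦ -1·6·7·0 = 0
  -Y**3 ↦ -1·1·343·1 = -343
  -3*Y**2*Z ↦ -3·1·49·0 = 0
  -3*Y*Z**2 ↦ -3·1·7·0 = 0
  3*Z**3 ↦ 3·1·1·0 = 0
Sum: F(6, 7, 0) = (432) + (504) + (0) + (-588) + (0) + (-343) + (0) + (0) + (0) = 5.
Reducing mod 11: 5 ≡ 5 (mod 11).
Since F(a, b, c) ≡ 5 ≠ 0 (mod 11), P does NOT lie on the curve.


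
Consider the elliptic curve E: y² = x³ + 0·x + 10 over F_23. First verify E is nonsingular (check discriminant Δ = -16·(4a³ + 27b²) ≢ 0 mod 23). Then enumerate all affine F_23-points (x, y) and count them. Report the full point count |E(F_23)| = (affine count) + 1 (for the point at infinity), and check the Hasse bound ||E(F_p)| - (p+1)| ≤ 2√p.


Affine points = {(2, 8), (2, 15), (7, 10), (7, 13), (8, 4), (8, 19), (9, 7), (9, 16), (12, 6), (12, 17), (15, 2), (15, 21), (16, 9), (16, 14), (17, 1), (17, 22), (18, 0), (20, 11), (20, 12), (21, 5), (21, 18), (22, 3), (22, 20)}; affine count = 23; |E(F_23)| = 24.

Discriminant check: Δ ∝ 4a³ + 27b² = 4·0³ + 27·10² = 4·0 + 27·100 ≡ 9 (mod 23). Nonzero ⇒ E is nonsingular.
For each x ∈ F_23, compute rhs = x³ + 0·x + 10 mod 23, then count y ∈ F_23 with y² ≡ rhs.
  x = 0: rhs = 10, matching y values: none (0 points).
  x = 1: rhs = 11, matching y values: none (0 points).
  x = 2: rhs = 18, matching y values: 8, 15 (2 points).
  x = 3: rhs = 14, matching y values: none (0 points).
  x = 4: rhs = 5, matching y values: none (0 points).
  x = 5: rhs = 20, matching y values: none (0 points).
  x = 6: rhs = 19, matching y values: none (0 points).
  x = 7: rhs = 8, matching y values: 10, 13 (2 points).
  x = 8: rhs = 16, matching y values: 4, 19 (2 points).
  x = 9: rhs = 3, matching y values: 7, 16 (2 points).
  x = 10: rhs = 21, matching y values: none (0 points).
  x = 11: rhs = 7, matching y values: none (0 points).
  x = 12: rhs = 13, matching y values: 6, 17 (2 points).
  x = 13: rhs = 22, matching y values: none (0 points).
  x = 14: rhs = 17, matching y values: none (0 points).
  x = 15: rhs = 4, matching y values: 2, 21 (2 points).
  x = 16: rhs = 12, matching y values: 9, 14 (2 points).
  x = 17: rhs = 1, matching y values: 1, 22 (2 points).
  x = 18: rhs = 0, matching y values: 0 (1 points).
  x = 19: rhs = 15, matching y values: none (0 points).
  x = 20: rhs = 6, matching y values: 11, 12 (2 points).
  x = 21: rhs = 2, matching y values: 5, 18 (2 points).
  x = 22: rhs = 9, matching y values: 3, 20 (2 points).
Total affine count: 23.
Full point count |E(F_23)| = 23 + 1 = 24.
Hasse bound: |24 − (23+1)| = |0| = 0 ≤ 2√23 ≈ 9.5917 ✓.


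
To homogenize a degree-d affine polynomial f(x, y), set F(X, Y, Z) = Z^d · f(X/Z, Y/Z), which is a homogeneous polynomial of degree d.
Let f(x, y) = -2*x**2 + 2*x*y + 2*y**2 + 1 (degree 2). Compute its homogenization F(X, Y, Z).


F(X, Y, Z) = -2*X**2 + 2*X*Y + 2*Y**2 + Z**2

deg(f) = 2.
Substitute x = X/Z, y = Y/Z into f, then multiply by Z^2.
  monomial -2·x^2·y^0 ↦ -2·X^2·Y^0·Z^0.
  monomial 2·x^1·y^1 ↦ 2·X^1·Y^1·Z^0.
  monomial 2·x^0·y^2 ↦ 2·X^0·Y^2·Z^0.
  monomial 1·x^0·y^0 ↦ 1·X^0·Y^0·Z^2.
Collecting: F(X, Y, Z) = -2*X**2 + 2*X*Y + 2*Y**2 + Z**2.


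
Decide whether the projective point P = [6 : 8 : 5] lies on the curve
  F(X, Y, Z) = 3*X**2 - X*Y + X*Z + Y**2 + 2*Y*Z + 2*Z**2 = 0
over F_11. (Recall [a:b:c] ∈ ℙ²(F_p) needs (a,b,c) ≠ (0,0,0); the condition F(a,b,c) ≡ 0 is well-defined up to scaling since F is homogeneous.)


F(6,8,5) ≡ 9 (mod 11); P is NOT on the curve.

Evaluate F(6, 8, 5) term-by-term (mod 11).
  3*X**2 ↦ 3·36·1·1 = 108
  -X*Y ↦ -1·6·8·1 = -48
  X*Z ↦ 1·6·1·5 = 30
  Y**2 ↦ 1·1·64·1 = 64
  2*Y*Z ↦ 2·1·8·5 = 80
  2*Z**2 ↦ 2·1·1·25 = 50
Sum: F(6, 8, 5) = (108) + (-48) + (30) + (64) + (80) + (50) = 284.
Reducing mod 11: 284 ≡ 9 (mod 11).
Since F(a, b, c) ≡ 9 ≠ 0 (mod 11), P does NOT lie on the curve.


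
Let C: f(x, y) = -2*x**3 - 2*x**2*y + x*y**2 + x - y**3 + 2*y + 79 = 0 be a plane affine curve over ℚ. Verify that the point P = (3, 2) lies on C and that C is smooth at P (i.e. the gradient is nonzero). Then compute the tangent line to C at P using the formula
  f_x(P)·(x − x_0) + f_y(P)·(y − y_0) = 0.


Tangent line at P: -73*x - 16*y + 251 = 0.

Step 1: f(3, 2) = 0, so P lies on C.
Step 2: partial derivatives
  f_x(x, y) = -6*x**2 - 4*x*y + y**2 + 1, f_y(x, y) = -2*x**2 + 2*x*y - 3*y**2 + 2.
  f_x(P) = -73, f_y(P) = -16 (gradient nonzero, so P is smooth).
Step 3: tangent line at P: -73·(x − 3) + -16·(y − 2) = 0.
Expanding: -73*x - 16*y + 251 = 0.


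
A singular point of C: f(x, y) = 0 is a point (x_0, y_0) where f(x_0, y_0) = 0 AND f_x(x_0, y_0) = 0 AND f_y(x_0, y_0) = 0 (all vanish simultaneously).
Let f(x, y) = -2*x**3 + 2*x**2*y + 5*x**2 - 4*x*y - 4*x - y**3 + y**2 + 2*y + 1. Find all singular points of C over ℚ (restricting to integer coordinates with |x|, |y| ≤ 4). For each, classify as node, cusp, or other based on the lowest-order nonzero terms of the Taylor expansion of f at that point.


Singular points: {(1, 0)}; classification: node.

Compute partial derivatives:
  f_x = -6*x**2 + 4*x*y + 10*x - 4*y - 4.
  f_y = 2*x**2 - 4*x - 3*y**2 + 2*y + 2.
Scan x_0 ∈ {−4, ..., 4}. For each x_0, f_y(x_0, y) is a polynomial in y; find its integer roots y ∈ {−4, ..., 4}, then test f_x and f at those candidates.
  x = -4: f_y(-4, y) = -3*y**2 + 2*y + 50; no integer root y with |y| ≤ 4.
  x = -3: f_y(-3, y) = -3*y**2 + 2*y + 32; no integer root y with |y| ≤ 4.
  x = -2: f_y(-2, y) = -3*y**2 + 2*y + 18; no integer root y with |y| ≤ 4.
  x = -1: f_y(-1, y) = -3*y**2 + 2*y + 8; vanishes at y ∈ {2}. (-1, 2): f_x = -36 ≠ 0.
  x = 0: f_y(0, y) = -3*y**2 + 2*y + 2; no integer root y with |y| ≤ 4.
  x = 1: f_y(1, y) = -3*y**2 + 2*y; vanishes at y ∈ {0}. (1, 0): f_x = 0, f = 0 — SINGULAR.
  x = 2: f_y(2, y) = -3*y**2 + 2*y + 2; no integer root y with |y| ≤ 4.
  x = 3: f_y(3, y) = -3*y**2 + 2*y + 8; vanishes at y ∈ {2}. (3, 2): f_x = -12 ≠ 0.
  x = 4: f_y(4, y) = -3*y**2 + 2*y + 18; no integer root y with |y| ≤ 4.
Only singular point on the grid: (1, 0).
Classify: substitute x = 1 + u, y = 0 + v and expand: f = -2*u**3 + 2*u**2*v - u**2 - v**3 + v**2.
No constant or linear terms (consistent with a singular point). Quadratic part: -u**2 + v**2. Cubic part: -2*u**3 + 2*u**2*v - v**3.
The quadratic part v**2 - u**2 = (v − u)(v + u) splits into two distinct linear factors, so there are two distinct tangent lines y − 0 = ±(x − 1) — this is a node (ordinary double point).
Classification: node.


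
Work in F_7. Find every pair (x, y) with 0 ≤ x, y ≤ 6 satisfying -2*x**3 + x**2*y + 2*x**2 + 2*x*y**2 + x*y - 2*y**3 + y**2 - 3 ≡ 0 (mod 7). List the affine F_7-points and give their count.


Affine F_7-points: {(0, 6), (1, 1), (1, 5), (1, 6), (2, 4), (3, 4), (3, 6), (5, 0), (5, 4), (5, 5)}; count = 10.

For each of the 49 pairs (x, y) ∈ F_7², evaluate f(x, y) mod 7. Record the zeros.
  x = 0: [0↦4, 1↦3, 2↦6, 3↦1, 4↦4, 5↦3, 6↦0]  zeros at y ∈ {6}
  x = 1: [0↦4, 1↦0, 2↦4, 3↦4, 4↦2, 5↦0, 6↦0]  zeros at y ∈ {1, 5, 6}
  x = 2: [0↦3, 1↦5, 2↦5, 3↦5, 4↦0, 5↦6, 6↦4]  zeros at y ∈ {4}
  x = 3: [0↦3, 1↦6, 2↦4, 3↦6, 4↦0, 5↦2, 6↦0]  zeros at y ∈ {4, 6}
  x = 4: [0↦6, 1↦5, 2↦3, 3↦2, 4↦4, 5↦4, 6↦4]  zeros at y ∈ ∅
  x = 5: [0↦0, 1↦4, 2↦4, 3↦2, 4↦0, 5↦0, 6↦4]  zeros at y ∈ {0, 4, 5}
  x = 6: [0↦1, 1↦5, 2↦2, 3↦1, 4↦4, 5↦6, 6↦2]  zeros at y ∈ ∅
Collecting zeros: affine points = {(0, 6), (1, 1), (1, 5), (1, 6), (2, 4), (3, 4), (3, 6), (5, 0), (5, 4), (5, 5)}.
Total count |C(F_7)_aff| = 10.


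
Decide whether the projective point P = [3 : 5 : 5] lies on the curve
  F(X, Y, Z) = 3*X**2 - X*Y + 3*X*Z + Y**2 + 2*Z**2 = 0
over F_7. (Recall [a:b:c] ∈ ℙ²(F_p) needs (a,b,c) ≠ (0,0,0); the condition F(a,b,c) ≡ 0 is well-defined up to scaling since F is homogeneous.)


F(3,5,5) ≡ 6 (mod 7); P is NOT on the curve.

Evaluate F(3, 5, 5) term-by-term (mod 7).
  3*X**2 ↦ 3·9·1·1 = 27
  -X*Y ↦ -1·3·5·1 = -15
  3*X*Z ↦ 3·3·1·5 = 45
  Y**2 ↦ 1·1·25·1 = 25
  2*Z**2 ↦ 2·1·1·25 = 50
Sum: F(3, 5, 5) = (27) + (-15) + (45) + (25) + (50) = 132.
Reducing mod 7: 132 ≡ 6 (mod 7).
Since F(a, b, c) ≡ 6 ≠ 0 (mod 7), P does NOT lie on the curve.


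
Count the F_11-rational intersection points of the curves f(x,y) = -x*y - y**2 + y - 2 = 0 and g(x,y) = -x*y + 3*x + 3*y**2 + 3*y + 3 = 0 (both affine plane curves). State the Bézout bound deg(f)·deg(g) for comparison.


Common zeros: ∅; count = 0; Bézout bound = 4.

deg(f) = 2, deg(g) = 2, so Bézout bound = 4.
Scan x ∈ F_11. For each x, list the y ∈ F_11 with f(x, y) ≡ 0 and those with g(x, y) ≡ 0 (mod 11); the common zeros in that column are the intersection.
  x = 0: f ≡ 0 at y ∈ {5, 7}; g ≡ 0 at y ∈ ∅; common: ∅.
  x = 1: f ≡ 0 at y ∈ {3, 8}; g ≡ 0 at y ∈ {1, 2}; common: ∅.
  x = 2: f ≡ 0 at y ∈ {4, 6}; g ≡ 0 at y ∈ {8, 10}; common: ∅.
  x = 3: f ≡ 0 at y ∈ ∅; g ≡ 0 at y ∈ ∅; common: ∅.
  x = 4: f ≡ 0 at y ∈ {9, 10}; g ≡ 0 at y ∈ ∅; common: ∅.
  x = 5: f ≡ 0 at y ∈ ∅; g ≡ 0 at y ∈ ∅; common: ∅.
  x = 6: f ≡ 0 at y ∈ ∅; g ≡ 0 at y ∈ ∅; common: ∅.
  x = 7: f ≡ 0 at y ∈ ∅; g ≡ 0 at y ∈ {7, 9}; common: ∅.
  x = 8: f ≡ 0 at y ∈ ∅; g ≡ 0 at y ∈ {4, 5}; common: ∅.
  x = 9: f ≡ 0 at y ∈ {1, 2}; g ≡ 0 at y ∈ ∅; common: ∅.
  x = 10: f ≡ 0 at y ∈ ∅; g ≡ 0 at y ∈ {0, 6}; common: ∅.
Collecting: common zeros = ∅, so the count is 0.
Comparison with the Bézout bound: 0 ≤ 4 = deg(f)·deg(g), as expected for curves with no common component (the affine F_11-count falls short of the bound because intersections may lie at infinity, over extension fields, or carry multiplicity).


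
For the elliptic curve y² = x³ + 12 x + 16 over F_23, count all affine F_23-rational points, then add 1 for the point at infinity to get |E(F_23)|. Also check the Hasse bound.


Affine points = {(0, 4), (0, 19), (1, 11), (1, 12), (2, 5), (2, 18), (4, 6), (4, 17), (7, 11), (7, 12), (8, 7), (8, 16), (9, 5), (9, 18), (10, 3), (10, 20), (12, 5), (12, 18), (13, 0), (15, 11), (15, 12), (16, 7), (16, 16), (17, 2), (17, 21), (22, 7), (22, 16)}; affine count = 27; |E(F_23)| = 28.

Discriminant check: Δ ∝ 4a³ + 27b² = 4·12³ + 27·16² = 4·1728 + 27·256 ≡ 1 (mod 23). Nonzero ⇒ E is nonsingular.
For each x ∈ F_23, compute rhs = x³ + 12·x + 16 mod 23, then count y ∈ F_23 with y² ≡ rhs.
  x = 0: rhs = 16, matching y values: 4, 19 (2 points).
  x = 1: rhs = 6, matching y values: 11, 12 (2 points).
  x = 2: rhs = 2, matching y values: 5, 18 (2 points).
  x = 3: rhs = 10, matching y values: none (0 points).
  x = 4: rhs = 13, matching y values: 6, 17 (2 points).
  x = 5: rhs = 17, matching y values: none (0 points).
  x = 6: rhs = 5, matching y values: none (0 points).
  x = 7: rhs = 6, matching y values: 11, 12 (2 points).
  x = 8: rhs = 3, matching y values: 7, 16 (2 points).
  x = 9: rhs = 2, matching y values: 5, 18 (2 points).
  x = 10: rhs = 9, matching y values: 3, 20 (2 points).
  x = 11: rhs = 7, matching y values: none (0 points).
  x = 12: rhs = 2, matching y values: 5, 18 (2 points).
  x = 13: rhs = 0, matching y values: 0 (1 points).
  x = 14: rhs = 7, matching y values: none (0 points).
  x = 15: rhs = 6, matching y values: 11, 12 (2 points).
  x = 16: rhs = 3, matching y values: 7, 16 (2 points).
  x = 17: rhs = 4, matching y values: 2, 21 (2 points).
  x = 18: rhs = 15, matching y values: none (0 points).
  x = 19: rhs = 19, matching y values: none (0 points).
  x = 20: rhs = 22, matching y values: none (0 points).
  x = 21: rhs = 7, matching y values: none (0 points).
  x = 22: rhs = 3, matching y values: 7, 16 (2 points).
Total affine count: 27.
Full point count |E(F_23)| = 27 + 1 = 28.
Hasse bound: |28 − (23+1)| = |4| = 4 ≤ 2√23 ≈ 9.5917 ✓.


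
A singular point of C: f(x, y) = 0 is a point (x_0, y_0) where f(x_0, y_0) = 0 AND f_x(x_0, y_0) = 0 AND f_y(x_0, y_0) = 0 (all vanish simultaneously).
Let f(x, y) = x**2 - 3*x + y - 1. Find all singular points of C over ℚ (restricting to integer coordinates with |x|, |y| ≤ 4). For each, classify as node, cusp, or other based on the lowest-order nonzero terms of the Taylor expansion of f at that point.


No singular points in the scanned grid; C is smooth there.

Compute partial derivatives:
  f_x = 2*x - 3.
  f_y = 1.
f_y = 1 is a nonzero constant, so f_y never vanishes: no point (x, y) can satisfy f = f_x = f_y = 0. In particular no (x, y) ∈ {−4, ..., 4}² is singular; the curve is smooth.


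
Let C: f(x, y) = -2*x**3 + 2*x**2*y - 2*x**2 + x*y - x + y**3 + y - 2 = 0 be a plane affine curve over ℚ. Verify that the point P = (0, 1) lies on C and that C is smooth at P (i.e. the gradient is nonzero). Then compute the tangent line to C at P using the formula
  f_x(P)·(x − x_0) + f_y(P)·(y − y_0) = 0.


Tangent line at P: 4*y - 4 = 0.

Step 1: f(0, 1) = 0, so P lies on C.
Step 2: partial derivatives
  f_x(x, y) = -6*x**2 + 4*x*y - 4*x + y - 1, f_y(x, y) = 2*x**2 + x + 3*y**2 + 1.
  f_x(P) = 0, f_y(P) = 4 (gradient nonzero, so P is smooth).
Step 3: tangent line at P: 0·(x − 0) + 4·(y − 1) = 0.
Expanding: 4*y - 4 = 0.


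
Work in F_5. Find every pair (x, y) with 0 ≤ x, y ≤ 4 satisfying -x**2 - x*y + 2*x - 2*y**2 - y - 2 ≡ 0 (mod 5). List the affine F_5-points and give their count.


Affine F_5-points: {(0, 1), (1, 1), (1, 3), (3, 0), (3, 3), (4, 0)}; count = 6.

For each of the 25 pairs (x, y) ∈ F_5², evaluate f(x, y) mod 5. Record the zeros.
  x = 0: [0↦3, 1↦0, 2↦3, 3↦2, 4↦2]  zeros at y ∈ {1}
  x = 1: [0↦4, 1↦0, 2↦2, 3↦0, 4↦4]  zeros at y ∈ {1, 3}
  x = 2: [0↦3, 1↦3, 2↦4, 3↦1, 4↦4]  zeros at y ∈ ∅
  x = 3: [0↦0, 1↦4, 2↦4, 3↦0, 4↦2]  zeros at y ∈ {0, 3}
  x = 4: [0↦0, 1↦3, 2↦2, 3↦2, 4↦3]  zeros at y ∈ {0}
Collecting zeros: affine points = {(0, 1), (1, 1), (1, 3), (3, 0), (3, 3), (4, 0)}.
Total count |C(F_5)_aff| = 6.


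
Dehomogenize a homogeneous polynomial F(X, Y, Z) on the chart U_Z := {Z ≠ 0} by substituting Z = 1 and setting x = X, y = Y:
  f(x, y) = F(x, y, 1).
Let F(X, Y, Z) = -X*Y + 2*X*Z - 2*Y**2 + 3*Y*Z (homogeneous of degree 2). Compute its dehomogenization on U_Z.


f(x, y) = -x*y + 2*x - 2*y**2 + 3*y

On U_Z we set Z = 1. Each monomial c·X^i·Y^j·Z^k in F becomes c·x^i·y^j·1^k = c·x^i·y^j.
Substituting Z = 1: F(X, Y, 1) = -x*y + 2*x - 2*y**2 + 3*y.
Note: deg(f) ≤ deg(F) = 2; strict inequality happens when F is divisible by Z (lost terms).


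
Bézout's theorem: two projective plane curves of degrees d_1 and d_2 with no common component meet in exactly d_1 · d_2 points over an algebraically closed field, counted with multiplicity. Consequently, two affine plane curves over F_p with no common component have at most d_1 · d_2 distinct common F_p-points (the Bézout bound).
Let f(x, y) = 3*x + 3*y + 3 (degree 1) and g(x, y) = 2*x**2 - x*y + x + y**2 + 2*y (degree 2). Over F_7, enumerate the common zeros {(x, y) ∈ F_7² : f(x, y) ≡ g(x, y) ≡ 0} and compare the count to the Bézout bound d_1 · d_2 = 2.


Common zeros: ∅; count = 0; Bézout bound = 2.

deg(f) = 1, deg(g) = 2, so Bézout bound = 2.
Scan x ∈ F_7. For each x, list the y ∈ F_7 with f(x, y) ≡ 0 and those with g(x, y) ≡ 0 (mod 7); the common zeros in that column are the intersection.
  x = 0: f ≡ 0 at y ∈ {6}; g ≡ 0 at y ∈ {0, 5}; common: ∅.
  x = 1: f ≡ 0 at y ∈ {5}; g ≡ 0 at y ∈ ∅; common: ∅.
  x = 2: f ≡ 0 at y ∈ {4}; g ≡ 0 at y ∈ {2, 5}; common: ∅.
  x = 3: f ≡ 0 at y ∈ {3}; g ≡ 0 at y ∈ {0, 1}; common: ∅.
  x = 4: f ≡ 0 at y ∈ {2}; g ≡ 0 at y ∈ {1}; common: ∅.
  x = 5: f ≡ 0 at y ∈ {1}; g ≡ 0 at y ∈ ∅; common: ∅.
  x = 6: f ≡ 0 at y ∈ {0}; g ≡ 0 at y ∈ ∅; common: ∅.
Collecting: common zeros = ∅, so the count is 0.
Comparison with the Bézout bound: 0 ≤ 2 = deg(f)·deg(g), as expected for curves with no common component (the affine F_7-count falls short of the bound because intersections may lie at infinity, over extension fields, or carry multiplicity).


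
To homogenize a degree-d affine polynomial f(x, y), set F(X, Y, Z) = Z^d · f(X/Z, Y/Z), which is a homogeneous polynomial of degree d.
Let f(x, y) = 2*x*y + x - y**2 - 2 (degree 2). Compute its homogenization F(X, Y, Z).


F(X, Y, Z) = 2*X*Y + X*Z - Y**2 - 2*Z**2

deg(f) = 2.
Substitute x = X/Z, y = Y/Z into f, then multiply by Z^2.
  monomial 2·x^1·y^1 ↦ 2·X^1·Y^1·Z^0.
  monomial 1·x^1·y^0 ↦ 1·X^1·Y^0·Z^1.
  monomial -1·x^0·y^2 ↦ -1·X^0·Y^2·Z^0.
  monomial -2·x^0·y^0 ↦ -2·X^0·Y^0·Z^2.
Collecting: F(X, Y, Z) = 2*X*Y + X*Z - Y**2 - 2*Z**2.


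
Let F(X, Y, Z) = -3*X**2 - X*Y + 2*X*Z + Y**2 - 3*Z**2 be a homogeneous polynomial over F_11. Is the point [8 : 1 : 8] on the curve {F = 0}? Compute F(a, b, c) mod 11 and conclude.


F(8,1,8) ≡ 1 (mod 11); P is NOT on the curve.

Evaluate F(8, 1, 8) term-by-term (mod 11).
  -3*X**2 ↦ -3·64·1·1 = -192
  -X*Y ↦ -1·8·1·1 = -8
  2*X*Z ↦ 2·8·1·8 = 128
  Y**2 ↦ 1·1·1·1 = 1
  -3*Z**2 ↦ -3·1·1·64 = -192
Sum: F(8, 1, 8) = (-192) + (-8) + (128) + (1) + (-192) = -263.
Reducing mod 11: -263 ≡ 1 (mod 11).
Since F(a, b, c) ≡ 1 ≠ 0 (mod 11), P does NOT lie on the curve.


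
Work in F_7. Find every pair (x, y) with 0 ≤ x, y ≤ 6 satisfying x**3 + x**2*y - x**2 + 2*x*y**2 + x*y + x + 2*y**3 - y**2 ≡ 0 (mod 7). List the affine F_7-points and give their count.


Affine F_7-points: {(0, 0), (0, 4), (1, 3), (2, 3), (3, 0), (5, 0), (5, 2), (5, 4), (6, 4)}; count = 9.

For each of the 49 pairs (x, y) ∈ F_7², evaluate f(x, y) mod 7. Record the zeros.
  x = 0: [0↦0, 1↦1, 2↦5, 3↦3, 4↦0, 5↦1, 6↦4]  zeros at y ∈ {0, 4}
  x = 1: [0↦1, 1↦6, 2↦4, 3↦0, 4↦6, 5↦6, 6↦5]  zeros at y ∈ {3}
  x = 2: [0↦6, 1↦3, 2↦4, 3↦0, 4↦3, 5↦4, 6↦1]  zeros at y ∈ {3}
  x = 3: [0↦0, 1↦5, 2↦4, 3↦2, 4↦4, 5↦1, 6↦5]  zeros at y ∈ {0}
  x = 4: [0↦3, 1↦4, 2↦3, 3↦5, 4↦1, 5↦3, 6↦2]  zeros at y ∈ ∅
  x = 5: [0↦0, 1↦6, 2↦0, 3↦1, 4↦0, 5↦2, 6↦5]  zeros at y ∈ {0, 2, 4}
  x = 6: [0↦4, 1↦3, 2↦1, 3↦3, 4↦0, 5↦4, 6↦6]  zeros at y ∈ {4}
Collecting zeros: affine points = {(0, 0), (0, 4), (1, 3), (2, 3), (3, 0), (5, 0), (5, 2), (5, 4), (6, 4)}.
Total count |C(F_7)_aff| = 9.


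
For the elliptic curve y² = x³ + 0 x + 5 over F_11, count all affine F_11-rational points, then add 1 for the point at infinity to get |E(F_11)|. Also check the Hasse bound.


Affine points = {(0, 4), (0, 7), (4, 5), (4, 6), (5, 3), (5, 8), (6, 1), (6, 10), (8, 0), (10, 2), (10, 9)}; affine count = 11; |E(F_11)| = 12.

Discriminant check: Δ ∝ 4a³ + 27b² = 4·0³ + 27·5² = 4·0 + 27·25 ≡ 4 (mod 11). Nonzero ⇒ E is nonsingular.
For each x ∈ F_11, compute rhs = x³ + 0·x + 5 mod 11, then count y ∈ F_11 with y² ≡ rhs.
  x = 0: rhs = 5, matching y values: 4, 7 (2 points).
  x = 1: rhs = 6, matching y values: none (0 points).
  x = 2: rhs = 2, matching y values: none (0 points).
  x = 3: rhs = 10, matching y values: none (0 points).
  x = 4: rhs = 3, matching y values: 5, 6 (2 points).
  x = 5: rhs = 9, matching y values: 3, 8 (2 points).
  x = 6: rhs = 1, matching y values: 1, 10 (2 points).
  x = 7: rhs = 7, matching y values: none (0 points).
  x = 8: rhs = 0, matching y values: 0 (1 points).
  x = 9: rhs = 8, matching y values: none (0 points).
  x = 10: rhs = 4, matching y values: 2, 9 (2 points).
Total affine count: 11.
Full point count |E(F_11)| = 11 + 1 = 12.
Hasse bound: |12 − (11+1)| = |0| = 0 ≤ 2√11 ≈ 6.6332 ✓.


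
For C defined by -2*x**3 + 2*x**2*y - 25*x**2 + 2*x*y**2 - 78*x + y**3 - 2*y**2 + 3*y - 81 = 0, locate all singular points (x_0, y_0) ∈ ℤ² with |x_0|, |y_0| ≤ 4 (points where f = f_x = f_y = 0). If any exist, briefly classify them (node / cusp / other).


Singular points: {(-3, 3)}; classification: node.

Compute partial derivatives:
  f_x = -6*x**2 + 4*x*y - 50*x + 2*y**2 - 78.
  f_y = 2*x**2 + 4*x*y + 3*y**2 - 4*y + 3.
Scan x_0 ∈ {−4, ..., 4}. For each x_0, f_y(x_0, y) is a polynomial in y; find its integer roots y ∈ {−4, ..., 4}, then test f_x and f at those candidates.
  x = -4: f_y(-4, y) = 3*y**2 - 20*y + 35; no integer root y with |y| ≤ 4.
  x = -3: f_y(-3, y) = 3*y**2 - 16*y + 21; vanishes at y ∈ {3}. (-3, 3): f_x = 0, f = 0 — SINGULAR.
  x = -2: f_y(-2, y) = 3*y**2 - 12*y + 11; no integer root y with |y| ≤ 4.
  x = -1: f_y(-1, y) = 3*y**2 - 8*y + 5; vanishes at y ∈ {1}. (-1, 1): f_x = -36 ≠ 0.
  x = 0: f_y(0, y) = 3*y**2 - 4*y + 3; no integer root y with |y| ≤ 4.
  x = 1: f_y(1, y) = 3*y**2 + 5; no integer root y with |y| ≤ 4.
  x = 2: f_y(2, y) = 3*y**2 + 4*y + 11; no integer root y with |y| ≤ 4.
  x = 3: f_y(3, y) = 3*y**2 + 8*y + 21; no integer root y with |y| ≤ 4.
  x = 4: f_y(4, y) = 3*y**2 + 12*y + 35; no integer root y with |y| ≤ 4.
Only singular point on the grid: (-3, 3).
Classify: substitute x = -3 + u, y = 3 + v and expand: f = -2*u**3 + 2*u**2*v - u**2 + 2*u*v**2 + v**3 + v**2.
No constant or linear terms (consistent with a singular point). Quadratic part: -u**2 + v**2. Cubic part: -2*u**3 + 2*u**2*v + 2*u*v**2 + v**3.
The quadratic part v**2 - u**2 = (v − u)(v + u) splits into two distinct linear factors, so there are two distinct tangent lines y − 3 = ±(x − -3) — this is a node (ordinary double point).
Classification: node.


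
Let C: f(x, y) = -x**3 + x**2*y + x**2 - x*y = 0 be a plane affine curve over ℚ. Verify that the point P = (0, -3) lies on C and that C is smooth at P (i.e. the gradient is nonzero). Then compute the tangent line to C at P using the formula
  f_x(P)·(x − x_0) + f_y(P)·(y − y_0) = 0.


Tangent line at P: 3*x = 0.

Step 1: f(0, -3) = 0, so P lies on C.
Step 2: partial derivatives
  f_x(x, y) = -3*x**2 + 2*x*y + 2*x - y, f_y(x, y) = x**2 - x.
  f_x(P) = 3, f_y(P) = 0 (gradient nonzero, so P is smooth).
Step 3: tangent line at P: 3·(x − 0) + 0·(y − -3) = 0.
Expanding: 3*x = 0.


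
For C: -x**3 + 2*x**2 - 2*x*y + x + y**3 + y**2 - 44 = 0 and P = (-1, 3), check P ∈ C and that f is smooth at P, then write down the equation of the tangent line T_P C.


Tangent line at P: -12*x + 35*y - 117 = 0.

Step 1: f(-1, 3) = 0, so P lies on C.
Step 2: partial derivatives
  f_x(x, y) = -3*x**2 + 4*x - 2*y + 1, f_y(x, y) = -2*x + 3*y**2 + 2*y.
  f_x(P) = -12, f_y(P) = 35 (gradient nonzero, so P is smooth).
Step 3: tangent line at P: -12·(x − -1) + 35·(y − 3) = 0.
Expanding: -12*x + 35*y - 117 = 0.
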